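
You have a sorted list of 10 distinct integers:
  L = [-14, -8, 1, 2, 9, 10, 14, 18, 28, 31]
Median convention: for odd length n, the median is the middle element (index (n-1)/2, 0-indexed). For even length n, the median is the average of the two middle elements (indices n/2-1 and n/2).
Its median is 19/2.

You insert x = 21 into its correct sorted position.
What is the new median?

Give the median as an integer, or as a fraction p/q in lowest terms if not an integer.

Answer: 10

Derivation:
Old list (sorted, length 10): [-14, -8, 1, 2, 9, 10, 14, 18, 28, 31]
Old median = 19/2
Insert x = 21
Old length even (10). Middle pair: indices 4,5 = 9,10.
New length odd (11). New median = single middle element.
x = 21: 8 elements are < x, 2 elements are > x.
New sorted list: [-14, -8, 1, 2, 9, 10, 14, 18, 21, 28, 31]
New median = 10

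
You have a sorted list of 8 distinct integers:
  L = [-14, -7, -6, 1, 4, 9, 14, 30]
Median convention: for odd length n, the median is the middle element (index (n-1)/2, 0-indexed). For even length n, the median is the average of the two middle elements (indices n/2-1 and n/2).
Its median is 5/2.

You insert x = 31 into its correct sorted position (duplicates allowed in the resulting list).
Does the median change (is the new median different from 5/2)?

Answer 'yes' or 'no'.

Old median = 5/2
Insert x = 31
New median = 4
Changed? yes

Answer: yes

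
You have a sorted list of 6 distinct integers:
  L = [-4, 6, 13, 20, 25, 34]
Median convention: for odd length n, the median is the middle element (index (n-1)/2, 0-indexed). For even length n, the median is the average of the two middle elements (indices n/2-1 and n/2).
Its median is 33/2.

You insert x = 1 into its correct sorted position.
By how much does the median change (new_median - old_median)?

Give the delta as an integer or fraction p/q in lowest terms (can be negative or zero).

Old median = 33/2
After inserting x = 1: new sorted = [-4, 1, 6, 13, 20, 25, 34]
New median = 13
Delta = 13 - 33/2 = -7/2

Answer: -7/2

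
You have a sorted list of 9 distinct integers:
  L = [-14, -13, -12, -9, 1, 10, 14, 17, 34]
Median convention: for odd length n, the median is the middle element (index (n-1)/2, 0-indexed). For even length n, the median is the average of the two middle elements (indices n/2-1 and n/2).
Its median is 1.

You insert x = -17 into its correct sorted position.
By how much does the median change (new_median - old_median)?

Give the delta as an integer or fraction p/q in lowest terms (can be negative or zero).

Answer: -5

Derivation:
Old median = 1
After inserting x = -17: new sorted = [-17, -14, -13, -12, -9, 1, 10, 14, 17, 34]
New median = -4
Delta = -4 - 1 = -5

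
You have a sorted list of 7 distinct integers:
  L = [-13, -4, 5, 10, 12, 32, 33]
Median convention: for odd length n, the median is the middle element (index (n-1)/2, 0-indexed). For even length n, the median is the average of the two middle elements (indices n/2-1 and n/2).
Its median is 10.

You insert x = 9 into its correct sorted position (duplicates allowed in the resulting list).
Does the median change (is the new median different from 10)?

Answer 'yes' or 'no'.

Answer: yes

Derivation:
Old median = 10
Insert x = 9
New median = 19/2
Changed? yes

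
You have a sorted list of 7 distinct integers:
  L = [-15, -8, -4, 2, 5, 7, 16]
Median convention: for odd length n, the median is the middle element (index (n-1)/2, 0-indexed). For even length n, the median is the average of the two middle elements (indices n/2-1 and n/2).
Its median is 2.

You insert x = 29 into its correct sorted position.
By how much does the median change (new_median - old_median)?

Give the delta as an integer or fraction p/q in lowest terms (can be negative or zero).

Old median = 2
After inserting x = 29: new sorted = [-15, -8, -4, 2, 5, 7, 16, 29]
New median = 7/2
Delta = 7/2 - 2 = 3/2

Answer: 3/2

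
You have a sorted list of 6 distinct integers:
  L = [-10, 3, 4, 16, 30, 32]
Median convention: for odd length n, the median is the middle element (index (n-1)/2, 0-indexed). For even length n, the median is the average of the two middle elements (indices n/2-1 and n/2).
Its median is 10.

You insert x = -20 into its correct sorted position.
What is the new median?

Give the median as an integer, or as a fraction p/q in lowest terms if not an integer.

Answer: 4

Derivation:
Old list (sorted, length 6): [-10, 3, 4, 16, 30, 32]
Old median = 10
Insert x = -20
Old length even (6). Middle pair: indices 2,3 = 4,16.
New length odd (7). New median = single middle element.
x = -20: 0 elements are < x, 6 elements are > x.
New sorted list: [-20, -10, 3, 4, 16, 30, 32]
New median = 4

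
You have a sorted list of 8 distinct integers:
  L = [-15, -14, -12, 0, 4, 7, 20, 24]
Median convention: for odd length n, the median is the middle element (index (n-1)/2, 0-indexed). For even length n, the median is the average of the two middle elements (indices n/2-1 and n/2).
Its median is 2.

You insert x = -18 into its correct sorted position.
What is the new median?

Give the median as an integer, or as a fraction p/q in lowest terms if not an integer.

Old list (sorted, length 8): [-15, -14, -12, 0, 4, 7, 20, 24]
Old median = 2
Insert x = -18
Old length even (8). Middle pair: indices 3,4 = 0,4.
New length odd (9). New median = single middle element.
x = -18: 0 elements are < x, 8 elements are > x.
New sorted list: [-18, -15, -14, -12, 0, 4, 7, 20, 24]
New median = 0

Answer: 0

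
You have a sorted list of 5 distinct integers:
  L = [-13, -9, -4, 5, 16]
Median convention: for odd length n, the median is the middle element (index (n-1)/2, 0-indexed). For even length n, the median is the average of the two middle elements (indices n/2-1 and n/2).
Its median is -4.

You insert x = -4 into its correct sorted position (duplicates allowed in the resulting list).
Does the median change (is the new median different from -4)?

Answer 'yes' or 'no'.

Answer: no

Derivation:
Old median = -4
Insert x = -4
New median = -4
Changed? no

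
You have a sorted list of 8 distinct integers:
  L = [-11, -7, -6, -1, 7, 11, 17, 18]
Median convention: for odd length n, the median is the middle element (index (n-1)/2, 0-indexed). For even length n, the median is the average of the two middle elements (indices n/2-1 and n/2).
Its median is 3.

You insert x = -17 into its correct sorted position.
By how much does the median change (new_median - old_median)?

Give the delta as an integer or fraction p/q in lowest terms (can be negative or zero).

Old median = 3
After inserting x = -17: new sorted = [-17, -11, -7, -6, -1, 7, 11, 17, 18]
New median = -1
Delta = -1 - 3 = -4

Answer: -4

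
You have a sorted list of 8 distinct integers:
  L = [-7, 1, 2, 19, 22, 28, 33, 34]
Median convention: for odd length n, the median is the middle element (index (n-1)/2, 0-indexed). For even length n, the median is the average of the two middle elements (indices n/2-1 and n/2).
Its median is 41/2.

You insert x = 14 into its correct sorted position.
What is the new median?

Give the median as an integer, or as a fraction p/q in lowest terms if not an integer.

Old list (sorted, length 8): [-7, 1, 2, 19, 22, 28, 33, 34]
Old median = 41/2
Insert x = 14
Old length even (8). Middle pair: indices 3,4 = 19,22.
New length odd (9). New median = single middle element.
x = 14: 3 elements are < x, 5 elements are > x.
New sorted list: [-7, 1, 2, 14, 19, 22, 28, 33, 34]
New median = 19

Answer: 19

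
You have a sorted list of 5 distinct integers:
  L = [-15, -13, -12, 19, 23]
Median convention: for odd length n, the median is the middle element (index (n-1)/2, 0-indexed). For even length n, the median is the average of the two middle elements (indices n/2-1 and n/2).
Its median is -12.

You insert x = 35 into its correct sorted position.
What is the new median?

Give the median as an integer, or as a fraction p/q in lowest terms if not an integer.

Old list (sorted, length 5): [-15, -13, -12, 19, 23]
Old median = -12
Insert x = 35
Old length odd (5). Middle was index 2 = -12.
New length even (6). New median = avg of two middle elements.
x = 35: 5 elements are < x, 0 elements are > x.
New sorted list: [-15, -13, -12, 19, 23, 35]
New median = 7/2

Answer: 7/2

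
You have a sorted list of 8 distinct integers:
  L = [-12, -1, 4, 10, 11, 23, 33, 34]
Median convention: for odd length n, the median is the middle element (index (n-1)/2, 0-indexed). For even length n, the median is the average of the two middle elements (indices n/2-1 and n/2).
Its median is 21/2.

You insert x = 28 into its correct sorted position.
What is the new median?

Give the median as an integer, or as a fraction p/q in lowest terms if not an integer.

Answer: 11

Derivation:
Old list (sorted, length 8): [-12, -1, 4, 10, 11, 23, 33, 34]
Old median = 21/2
Insert x = 28
Old length even (8). Middle pair: indices 3,4 = 10,11.
New length odd (9). New median = single middle element.
x = 28: 6 elements are < x, 2 elements are > x.
New sorted list: [-12, -1, 4, 10, 11, 23, 28, 33, 34]
New median = 11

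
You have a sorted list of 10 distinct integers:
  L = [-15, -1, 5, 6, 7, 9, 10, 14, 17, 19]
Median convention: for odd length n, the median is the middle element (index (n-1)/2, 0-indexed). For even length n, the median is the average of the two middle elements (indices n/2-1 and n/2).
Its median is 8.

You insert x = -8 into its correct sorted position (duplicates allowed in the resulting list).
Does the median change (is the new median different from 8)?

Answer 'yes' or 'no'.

Old median = 8
Insert x = -8
New median = 7
Changed? yes

Answer: yes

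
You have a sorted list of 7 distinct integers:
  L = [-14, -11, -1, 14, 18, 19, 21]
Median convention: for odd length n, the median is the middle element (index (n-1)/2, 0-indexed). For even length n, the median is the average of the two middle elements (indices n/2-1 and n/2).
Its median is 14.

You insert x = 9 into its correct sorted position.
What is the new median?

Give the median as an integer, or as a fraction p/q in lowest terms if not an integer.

Old list (sorted, length 7): [-14, -11, -1, 14, 18, 19, 21]
Old median = 14
Insert x = 9
Old length odd (7). Middle was index 3 = 14.
New length even (8). New median = avg of two middle elements.
x = 9: 3 elements are < x, 4 elements are > x.
New sorted list: [-14, -11, -1, 9, 14, 18, 19, 21]
New median = 23/2

Answer: 23/2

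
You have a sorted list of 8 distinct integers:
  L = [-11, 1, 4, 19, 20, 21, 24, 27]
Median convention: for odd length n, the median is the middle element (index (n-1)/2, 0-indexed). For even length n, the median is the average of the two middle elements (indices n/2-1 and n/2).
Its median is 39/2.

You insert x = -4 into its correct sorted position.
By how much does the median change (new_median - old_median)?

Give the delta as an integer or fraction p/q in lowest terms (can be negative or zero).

Old median = 39/2
After inserting x = -4: new sorted = [-11, -4, 1, 4, 19, 20, 21, 24, 27]
New median = 19
Delta = 19 - 39/2 = -1/2

Answer: -1/2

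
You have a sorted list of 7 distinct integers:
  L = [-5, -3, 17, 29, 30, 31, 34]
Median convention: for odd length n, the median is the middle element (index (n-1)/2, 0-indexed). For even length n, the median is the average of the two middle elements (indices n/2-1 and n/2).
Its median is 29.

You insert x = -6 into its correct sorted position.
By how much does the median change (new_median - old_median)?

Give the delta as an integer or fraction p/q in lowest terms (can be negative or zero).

Answer: -6

Derivation:
Old median = 29
After inserting x = -6: new sorted = [-6, -5, -3, 17, 29, 30, 31, 34]
New median = 23
Delta = 23 - 29 = -6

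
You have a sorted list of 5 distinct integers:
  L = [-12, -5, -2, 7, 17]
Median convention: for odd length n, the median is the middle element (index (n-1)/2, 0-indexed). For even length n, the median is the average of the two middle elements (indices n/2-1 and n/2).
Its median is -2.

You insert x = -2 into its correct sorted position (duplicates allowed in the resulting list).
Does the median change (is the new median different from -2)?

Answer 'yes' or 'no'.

Answer: no

Derivation:
Old median = -2
Insert x = -2
New median = -2
Changed? no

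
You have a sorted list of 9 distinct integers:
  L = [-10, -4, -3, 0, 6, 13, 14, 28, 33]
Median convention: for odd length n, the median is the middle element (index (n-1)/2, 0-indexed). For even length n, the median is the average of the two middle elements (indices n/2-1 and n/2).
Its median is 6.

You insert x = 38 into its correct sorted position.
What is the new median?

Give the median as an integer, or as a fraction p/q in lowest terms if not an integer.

Answer: 19/2

Derivation:
Old list (sorted, length 9): [-10, -4, -3, 0, 6, 13, 14, 28, 33]
Old median = 6
Insert x = 38
Old length odd (9). Middle was index 4 = 6.
New length even (10). New median = avg of two middle elements.
x = 38: 9 elements are < x, 0 elements are > x.
New sorted list: [-10, -4, -3, 0, 6, 13, 14, 28, 33, 38]
New median = 19/2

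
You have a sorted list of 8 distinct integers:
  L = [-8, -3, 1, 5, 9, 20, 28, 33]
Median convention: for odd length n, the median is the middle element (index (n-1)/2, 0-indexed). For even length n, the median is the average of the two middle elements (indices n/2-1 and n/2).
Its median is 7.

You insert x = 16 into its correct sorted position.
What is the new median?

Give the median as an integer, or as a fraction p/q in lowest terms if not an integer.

Answer: 9

Derivation:
Old list (sorted, length 8): [-8, -3, 1, 5, 9, 20, 28, 33]
Old median = 7
Insert x = 16
Old length even (8). Middle pair: indices 3,4 = 5,9.
New length odd (9). New median = single middle element.
x = 16: 5 elements are < x, 3 elements are > x.
New sorted list: [-8, -3, 1, 5, 9, 16, 20, 28, 33]
New median = 9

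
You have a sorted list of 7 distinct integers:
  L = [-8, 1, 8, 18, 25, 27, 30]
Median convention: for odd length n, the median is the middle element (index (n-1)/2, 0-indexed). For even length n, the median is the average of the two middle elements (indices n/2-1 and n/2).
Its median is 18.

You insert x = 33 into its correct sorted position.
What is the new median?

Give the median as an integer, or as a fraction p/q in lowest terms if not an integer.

Old list (sorted, length 7): [-8, 1, 8, 18, 25, 27, 30]
Old median = 18
Insert x = 33
Old length odd (7). Middle was index 3 = 18.
New length even (8). New median = avg of two middle elements.
x = 33: 7 elements are < x, 0 elements are > x.
New sorted list: [-8, 1, 8, 18, 25, 27, 30, 33]
New median = 43/2

Answer: 43/2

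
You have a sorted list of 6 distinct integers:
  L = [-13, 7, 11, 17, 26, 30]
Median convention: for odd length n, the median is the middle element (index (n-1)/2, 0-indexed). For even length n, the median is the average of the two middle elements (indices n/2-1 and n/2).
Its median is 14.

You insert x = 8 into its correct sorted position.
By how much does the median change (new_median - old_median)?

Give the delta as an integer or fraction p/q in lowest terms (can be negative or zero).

Old median = 14
After inserting x = 8: new sorted = [-13, 7, 8, 11, 17, 26, 30]
New median = 11
Delta = 11 - 14 = -3

Answer: -3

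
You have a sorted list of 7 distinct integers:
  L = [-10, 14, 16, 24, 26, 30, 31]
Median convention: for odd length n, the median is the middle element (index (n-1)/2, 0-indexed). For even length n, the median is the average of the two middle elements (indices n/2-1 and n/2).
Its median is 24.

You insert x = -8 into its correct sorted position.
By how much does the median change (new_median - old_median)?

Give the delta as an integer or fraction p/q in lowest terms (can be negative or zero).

Old median = 24
After inserting x = -8: new sorted = [-10, -8, 14, 16, 24, 26, 30, 31]
New median = 20
Delta = 20 - 24 = -4

Answer: -4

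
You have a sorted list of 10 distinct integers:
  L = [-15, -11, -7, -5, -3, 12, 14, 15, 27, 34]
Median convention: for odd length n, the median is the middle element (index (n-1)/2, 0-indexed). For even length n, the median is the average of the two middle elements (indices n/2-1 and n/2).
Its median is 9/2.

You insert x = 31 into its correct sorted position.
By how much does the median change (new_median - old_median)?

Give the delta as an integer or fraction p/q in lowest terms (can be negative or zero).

Old median = 9/2
After inserting x = 31: new sorted = [-15, -11, -7, -5, -3, 12, 14, 15, 27, 31, 34]
New median = 12
Delta = 12 - 9/2 = 15/2

Answer: 15/2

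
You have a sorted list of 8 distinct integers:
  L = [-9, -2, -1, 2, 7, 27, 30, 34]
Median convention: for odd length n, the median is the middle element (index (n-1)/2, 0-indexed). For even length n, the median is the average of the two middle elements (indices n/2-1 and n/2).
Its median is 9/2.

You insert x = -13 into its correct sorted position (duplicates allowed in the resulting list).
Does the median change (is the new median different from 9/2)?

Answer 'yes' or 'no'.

Old median = 9/2
Insert x = -13
New median = 2
Changed? yes

Answer: yes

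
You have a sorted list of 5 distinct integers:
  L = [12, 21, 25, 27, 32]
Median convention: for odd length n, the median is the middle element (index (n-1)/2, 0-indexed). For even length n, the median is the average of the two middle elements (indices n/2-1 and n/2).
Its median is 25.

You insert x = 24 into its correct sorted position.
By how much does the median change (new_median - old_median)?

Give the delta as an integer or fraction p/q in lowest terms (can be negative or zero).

Old median = 25
After inserting x = 24: new sorted = [12, 21, 24, 25, 27, 32]
New median = 49/2
Delta = 49/2 - 25 = -1/2

Answer: -1/2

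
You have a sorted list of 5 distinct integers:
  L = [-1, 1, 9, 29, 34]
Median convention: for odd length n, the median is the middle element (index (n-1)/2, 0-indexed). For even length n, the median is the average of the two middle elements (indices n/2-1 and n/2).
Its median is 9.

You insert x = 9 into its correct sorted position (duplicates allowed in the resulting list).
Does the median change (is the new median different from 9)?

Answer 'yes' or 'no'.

Answer: no

Derivation:
Old median = 9
Insert x = 9
New median = 9
Changed? no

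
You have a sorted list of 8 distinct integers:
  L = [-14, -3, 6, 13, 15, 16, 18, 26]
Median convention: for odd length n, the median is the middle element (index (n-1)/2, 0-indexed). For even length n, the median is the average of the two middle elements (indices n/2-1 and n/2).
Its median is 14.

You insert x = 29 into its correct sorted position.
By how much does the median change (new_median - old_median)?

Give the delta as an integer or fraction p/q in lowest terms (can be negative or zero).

Answer: 1

Derivation:
Old median = 14
After inserting x = 29: new sorted = [-14, -3, 6, 13, 15, 16, 18, 26, 29]
New median = 15
Delta = 15 - 14 = 1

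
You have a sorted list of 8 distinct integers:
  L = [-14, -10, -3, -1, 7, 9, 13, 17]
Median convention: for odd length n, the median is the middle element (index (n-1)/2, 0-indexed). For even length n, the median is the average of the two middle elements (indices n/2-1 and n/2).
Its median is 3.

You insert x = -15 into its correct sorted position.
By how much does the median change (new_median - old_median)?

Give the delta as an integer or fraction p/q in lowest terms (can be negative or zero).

Old median = 3
After inserting x = -15: new sorted = [-15, -14, -10, -3, -1, 7, 9, 13, 17]
New median = -1
Delta = -1 - 3 = -4

Answer: -4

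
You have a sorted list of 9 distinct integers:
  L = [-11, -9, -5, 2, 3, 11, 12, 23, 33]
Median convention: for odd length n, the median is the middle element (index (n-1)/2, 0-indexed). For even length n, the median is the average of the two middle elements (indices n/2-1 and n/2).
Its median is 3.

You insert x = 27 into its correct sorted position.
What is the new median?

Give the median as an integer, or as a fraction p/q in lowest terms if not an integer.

Answer: 7

Derivation:
Old list (sorted, length 9): [-11, -9, -5, 2, 3, 11, 12, 23, 33]
Old median = 3
Insert x = 27
Old length odd (9). Middle was index 4 = 3.
New length even (10). New median = avg of two middle elements.
x = 27: 8 elements are < x, 1 elements are > x.
New sorted list: [-11, -9, -5, 2, 3, 11, 12, 23, 27, 33]
New median = 7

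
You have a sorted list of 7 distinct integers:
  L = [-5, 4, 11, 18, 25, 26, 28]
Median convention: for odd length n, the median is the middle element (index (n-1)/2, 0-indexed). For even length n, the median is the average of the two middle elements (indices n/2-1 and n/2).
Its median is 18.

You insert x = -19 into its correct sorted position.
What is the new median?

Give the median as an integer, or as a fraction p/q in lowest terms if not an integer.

Old list (sorted, length 7): [-5, 4, 11, 18, 25, 26, 28]
Old median = 18
Insert x = -19
Old length odd (7). Middle was index 3 = 18.
New length even (8). New median = avg of two middle elements.
x = -19: 0 elements are < x, 7 elements are > x.
New sorted list: [-19, -5, 4, 11, 18, 25, 26, 28]
New median = 29/2

Answer: 29/2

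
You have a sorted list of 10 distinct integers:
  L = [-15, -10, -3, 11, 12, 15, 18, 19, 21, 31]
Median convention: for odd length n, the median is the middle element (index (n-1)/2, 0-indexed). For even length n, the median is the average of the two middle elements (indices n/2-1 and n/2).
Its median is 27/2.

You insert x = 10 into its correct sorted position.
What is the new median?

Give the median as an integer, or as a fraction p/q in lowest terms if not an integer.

Old list (sorted, length 10): [-15, -10, -3, 11, 12, 15, 18, 19, 21, 31]
Old median = 27/2
Insert x = 10
Old length even (10). Middle pair: indices 4,5 = 12,15.
New length odd (11). New median = single middle element.
x = 10: 3 elements are < x, 7 elements are > x.
New sorted list: [-15, -10, -3, 10, 11, 12, 15, 18, 19, 21, 31]
New median = 12

Answer: 12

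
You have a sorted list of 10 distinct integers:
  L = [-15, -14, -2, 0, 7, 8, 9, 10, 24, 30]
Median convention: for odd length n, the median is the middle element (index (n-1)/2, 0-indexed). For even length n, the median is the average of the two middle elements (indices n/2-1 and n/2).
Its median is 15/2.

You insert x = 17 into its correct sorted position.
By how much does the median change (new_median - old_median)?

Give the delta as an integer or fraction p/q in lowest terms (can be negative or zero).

Answer: 1/2

Derivation:
Old median = 15/2
After inserting x = 17: new sorted = [-15, -14, -2, 0, 7, 8, 9, 10, 17, 24, 30]
New median = 8
Delta = 8 - 15/2 = 1/2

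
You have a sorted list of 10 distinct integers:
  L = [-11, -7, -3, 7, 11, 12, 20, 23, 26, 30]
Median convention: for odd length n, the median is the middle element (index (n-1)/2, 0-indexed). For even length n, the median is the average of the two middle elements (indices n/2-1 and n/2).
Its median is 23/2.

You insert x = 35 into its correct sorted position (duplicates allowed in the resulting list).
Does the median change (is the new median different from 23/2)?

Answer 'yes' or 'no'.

Old median = 23/2
Insert x = 35
New median = 12
Changed? yes

Answer: yes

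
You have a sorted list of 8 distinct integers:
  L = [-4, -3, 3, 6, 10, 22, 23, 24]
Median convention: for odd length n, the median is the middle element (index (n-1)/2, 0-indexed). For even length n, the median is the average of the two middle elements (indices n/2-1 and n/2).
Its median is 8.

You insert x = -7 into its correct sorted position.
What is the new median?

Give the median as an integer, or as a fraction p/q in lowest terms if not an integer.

Old list (sorted, length 8): [-4, -3, 3, 6, 10, 22, 23, 24]
Old median = 8
Insert x = -7
Old length even (8). Middle pair: indices 3,4 = 6,10.
New length odd (9). New median = single middle element.
x = -7: 0 elements are < x, 8 elements are > x.
New sorted list: [-7, -4, -3, 3, 6, 10, 22, 23, 24]
New median = 6

Answer: 6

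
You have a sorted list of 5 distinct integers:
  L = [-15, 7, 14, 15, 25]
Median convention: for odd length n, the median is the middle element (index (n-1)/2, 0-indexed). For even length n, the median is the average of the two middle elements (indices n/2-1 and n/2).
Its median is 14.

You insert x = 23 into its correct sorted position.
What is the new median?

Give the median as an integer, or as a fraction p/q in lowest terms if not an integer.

Old list (sorted, length 5): [-15, 7, 14, 15, 25]
Old median = 14
Insert x = 23
Old length odd (5). Middle was index 2 = 14.
New length even (6). New median = avg of two middle elements.
x = 23: 4 elements are < x, 1 elements are > x.
New sorted list: [-15, 7, 14, 15, 23, 25]
New median = 29/2

Answer: 29/2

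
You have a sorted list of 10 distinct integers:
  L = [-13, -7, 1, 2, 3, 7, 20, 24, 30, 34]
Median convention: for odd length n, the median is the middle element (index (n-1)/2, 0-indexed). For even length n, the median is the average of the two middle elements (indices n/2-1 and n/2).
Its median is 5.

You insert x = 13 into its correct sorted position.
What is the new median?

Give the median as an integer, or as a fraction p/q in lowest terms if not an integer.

Answer: 7

Derivation:
Old list (sorted, length 10): [-13, -7, 1, 2, 3, 7, 20, 24, 30, 34]
Old median = 5
Insert x = 13
Old length even (10). Middle pair: indices 4,5 = 3,7.
New length odd (11). New median = single middle element.
x = 13: 6 elements are < x, 4 elements are > x.
New sorted list: [-13, -7, 1, 2, 3, 7, 13, 20, 24, 30, 34]
New median = 7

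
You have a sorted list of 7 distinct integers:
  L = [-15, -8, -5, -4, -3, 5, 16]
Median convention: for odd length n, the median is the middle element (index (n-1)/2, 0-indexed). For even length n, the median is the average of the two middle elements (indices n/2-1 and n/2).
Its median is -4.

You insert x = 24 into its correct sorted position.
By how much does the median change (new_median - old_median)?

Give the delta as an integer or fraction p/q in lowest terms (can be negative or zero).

Old median = -4
After inserting x = 24: new sorted = [-15, -8, -5, -4, -3, 5, 16, 24]
New median = -7/2
Delta = -7/2 - -4 = 1/2

Answer: 1/2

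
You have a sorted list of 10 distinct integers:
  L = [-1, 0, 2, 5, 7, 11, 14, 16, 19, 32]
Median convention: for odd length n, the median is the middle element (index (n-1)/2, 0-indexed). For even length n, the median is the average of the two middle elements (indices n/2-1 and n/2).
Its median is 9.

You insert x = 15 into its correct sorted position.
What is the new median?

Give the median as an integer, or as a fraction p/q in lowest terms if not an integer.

Answer: 11

Derivation:
Old list (sorted, length 10): [-1, 0, 2, 5, 7, 11, 14, 16, 19, 32]
Old median = 9
Insert x = 15
Old length even (10). Middle pair: indices 4,5 = 7,11.
New length odd (11). New median = single middle element.
x = 15: 7 elements are < x, 3 elements are > x.
New sorted list: [-1, 0, 2, 5, 7, 11, 14, 15, 16, 19, 32]
New median = 11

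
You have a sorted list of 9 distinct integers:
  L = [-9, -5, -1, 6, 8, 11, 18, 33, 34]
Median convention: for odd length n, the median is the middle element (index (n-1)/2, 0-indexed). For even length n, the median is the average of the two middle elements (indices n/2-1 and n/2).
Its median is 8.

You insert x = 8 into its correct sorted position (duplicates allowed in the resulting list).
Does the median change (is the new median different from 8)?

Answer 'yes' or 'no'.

Old median = 8
Insert x = 8
New median = 8
Changed? no

Answer: no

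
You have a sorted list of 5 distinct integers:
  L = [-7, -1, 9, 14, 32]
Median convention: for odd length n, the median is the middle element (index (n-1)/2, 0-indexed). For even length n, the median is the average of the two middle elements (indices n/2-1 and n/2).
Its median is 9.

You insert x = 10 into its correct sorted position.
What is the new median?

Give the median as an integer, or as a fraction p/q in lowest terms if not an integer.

Old list (sorted, length 5): [-7, -1, 9, 14, 32]
Old median = 9
Insert x = 10
Old length odd (5). Middle was index 2 = 9.
New length even (6). New median = avg of two middle elements.
x = 10: 3 elements are < x, 2 elements are > x.
New sorted list: [-7, -1, 9, 10, 14, 32]
New median = 19/2

Answer: 19/2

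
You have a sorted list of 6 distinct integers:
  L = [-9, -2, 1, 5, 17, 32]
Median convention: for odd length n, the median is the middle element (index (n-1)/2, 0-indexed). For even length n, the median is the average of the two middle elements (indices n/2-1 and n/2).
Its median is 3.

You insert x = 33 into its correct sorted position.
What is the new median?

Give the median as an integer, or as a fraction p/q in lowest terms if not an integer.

Old list (sorted, length 6): [-9, -2, 1, 5, 17, 32]
Old median = 3
Insert x = 33
Old length even (6). Middle pair: indices 2,3 = 1,5.
New length odd (7). New median = single middle element.
x = 33: 6 elements are < x, 0 elements are > x.
New sorted list: [-9, -2, 1, 5, 17, 32, 33]
New median = 5

Answer: 5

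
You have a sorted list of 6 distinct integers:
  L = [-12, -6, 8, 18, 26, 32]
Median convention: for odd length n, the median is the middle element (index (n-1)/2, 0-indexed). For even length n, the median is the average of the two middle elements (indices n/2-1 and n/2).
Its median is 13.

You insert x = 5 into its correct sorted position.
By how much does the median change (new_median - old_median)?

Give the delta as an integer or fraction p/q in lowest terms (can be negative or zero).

Answer: -5

Derivation:
Old median = 13
After inserting x = 5: new sorted = [-12, -6, 5, 8, 18, 26, 32]
New median = 8
Delta = 8 - 13 = -5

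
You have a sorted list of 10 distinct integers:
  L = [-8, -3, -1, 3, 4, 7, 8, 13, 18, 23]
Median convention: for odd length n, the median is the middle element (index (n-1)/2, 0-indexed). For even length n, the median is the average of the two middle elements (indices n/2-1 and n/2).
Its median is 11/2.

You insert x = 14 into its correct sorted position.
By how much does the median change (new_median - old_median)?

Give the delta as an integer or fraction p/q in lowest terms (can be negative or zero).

Answer: 3/2

Derivation:
Old median = 11/2
After inserting x = 14: new sorted = [-8, -3, -1, 3, 4, 7, 8, 13, 14, 18, 23]
New median = 7
Delta = 7 - 11/2 = 3/2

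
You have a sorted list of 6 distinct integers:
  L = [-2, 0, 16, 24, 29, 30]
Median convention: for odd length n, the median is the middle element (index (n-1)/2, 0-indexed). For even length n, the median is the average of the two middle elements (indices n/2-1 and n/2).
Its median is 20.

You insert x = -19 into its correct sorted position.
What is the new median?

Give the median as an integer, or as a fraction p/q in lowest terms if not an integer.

Answer: 16

Derivation:
Old list (sorted, length 6): [-2, 0, 16, 24, 29, 30]
Old median = 20
Insert x = -19
Old length even (6). Middle pair: indices 2,3 = 16,24.
New length odd (7). New median = single middle element.
x = -19: 0 elements are < x, 6 elements are > x.
New sorted list: [-19, -2, 0, 16, 24, 29, 30]
New median = 16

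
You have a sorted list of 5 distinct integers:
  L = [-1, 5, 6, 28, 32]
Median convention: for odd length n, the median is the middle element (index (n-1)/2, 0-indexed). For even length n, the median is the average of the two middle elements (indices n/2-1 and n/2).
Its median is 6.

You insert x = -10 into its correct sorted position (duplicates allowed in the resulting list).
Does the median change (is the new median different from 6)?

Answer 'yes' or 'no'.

Answer: yes

Derivation:
Old median = 6
Insert x = -10
New median = 11/2
Changed? yes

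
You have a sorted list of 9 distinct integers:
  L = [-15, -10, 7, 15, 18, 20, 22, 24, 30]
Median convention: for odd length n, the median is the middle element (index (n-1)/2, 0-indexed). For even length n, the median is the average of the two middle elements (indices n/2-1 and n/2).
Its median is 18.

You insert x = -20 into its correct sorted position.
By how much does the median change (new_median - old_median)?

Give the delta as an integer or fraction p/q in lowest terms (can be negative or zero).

Answer: -3/2

Derivation:
Old median = 18
After inserting x = -20: new sorted = [-20, -15, -10, 7, 15, 18, 20, 22, 24, 30]
New median = 33/2
Delta = 33/2 - 18 = -3/2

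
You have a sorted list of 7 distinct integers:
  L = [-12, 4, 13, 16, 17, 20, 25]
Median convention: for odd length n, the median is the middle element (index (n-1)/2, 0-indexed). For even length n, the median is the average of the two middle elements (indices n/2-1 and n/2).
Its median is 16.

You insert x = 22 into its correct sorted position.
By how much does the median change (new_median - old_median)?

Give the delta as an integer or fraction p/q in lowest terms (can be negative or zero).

Answer: 1/2

Derivation:
Old median = 16
After inserting x = 22: new sorted = [-12, 4, 13, 16, 17, 20, 22, 25]
New median = 33/2
Delta = 33/2 - 16 = 1/2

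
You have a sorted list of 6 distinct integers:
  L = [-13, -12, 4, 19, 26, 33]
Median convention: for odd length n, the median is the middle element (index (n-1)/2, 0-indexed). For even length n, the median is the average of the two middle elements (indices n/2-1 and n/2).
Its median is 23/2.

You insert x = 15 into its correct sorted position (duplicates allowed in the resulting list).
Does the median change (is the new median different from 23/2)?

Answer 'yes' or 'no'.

Answer: yes

Derivation:
Old median = 23/2
Insert x = 15
New median = 15
Changed? yes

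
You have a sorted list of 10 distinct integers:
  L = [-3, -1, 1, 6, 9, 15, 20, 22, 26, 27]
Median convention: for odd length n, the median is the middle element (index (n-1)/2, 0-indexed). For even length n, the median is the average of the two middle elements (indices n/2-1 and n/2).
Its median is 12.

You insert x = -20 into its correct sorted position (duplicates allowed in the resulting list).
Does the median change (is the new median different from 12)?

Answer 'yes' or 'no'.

Answer: yes

Derivation:
Old median = 12
Insert x = -20
New median = 9
Changed? yes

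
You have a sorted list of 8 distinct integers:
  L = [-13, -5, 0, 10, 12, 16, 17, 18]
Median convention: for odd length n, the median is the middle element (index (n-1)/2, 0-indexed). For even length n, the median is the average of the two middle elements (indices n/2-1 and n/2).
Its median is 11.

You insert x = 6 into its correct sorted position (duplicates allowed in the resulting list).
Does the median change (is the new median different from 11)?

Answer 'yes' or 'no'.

Answer: yes

Derivation:
Old median = 11
Insert x = 6
New median = 10
Changed? yes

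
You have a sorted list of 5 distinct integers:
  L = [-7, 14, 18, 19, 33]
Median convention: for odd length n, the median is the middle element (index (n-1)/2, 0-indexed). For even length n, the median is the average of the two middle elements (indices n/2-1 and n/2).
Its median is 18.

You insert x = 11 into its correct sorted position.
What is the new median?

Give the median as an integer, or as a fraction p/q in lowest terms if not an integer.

Old list (sorted, length 5): [-7, 14, 18, 19, 33]
Old median = 18
Insert x = 11
Old length odd (5). Middle was index 2 = 18.
New length even (6). New median = avg of two middle elements.
x = 11: 1 elements are < x, 4 elements are > x.
New sorted list: [-7, 11, 14, 18, 19, 33]
New median = 16

Answer: 16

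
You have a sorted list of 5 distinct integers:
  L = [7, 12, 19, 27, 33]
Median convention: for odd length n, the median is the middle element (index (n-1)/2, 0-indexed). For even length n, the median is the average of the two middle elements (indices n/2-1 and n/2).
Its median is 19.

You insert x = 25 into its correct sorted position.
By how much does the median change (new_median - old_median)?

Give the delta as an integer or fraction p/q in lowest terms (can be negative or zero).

Old median = 19
After inserting x = 25: new sorted = [7, 12, 19, 25, 27, 33]
New median = 22
Delta = 22 - 19 = 3

Answer: 3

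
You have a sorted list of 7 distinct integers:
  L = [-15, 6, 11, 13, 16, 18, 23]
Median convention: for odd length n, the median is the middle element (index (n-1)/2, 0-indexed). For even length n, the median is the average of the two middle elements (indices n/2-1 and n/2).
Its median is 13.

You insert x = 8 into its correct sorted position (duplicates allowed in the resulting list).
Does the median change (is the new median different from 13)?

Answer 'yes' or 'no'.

Old median = 13
Insert x = 8
New median = 12
Changed? yes

Answer: yes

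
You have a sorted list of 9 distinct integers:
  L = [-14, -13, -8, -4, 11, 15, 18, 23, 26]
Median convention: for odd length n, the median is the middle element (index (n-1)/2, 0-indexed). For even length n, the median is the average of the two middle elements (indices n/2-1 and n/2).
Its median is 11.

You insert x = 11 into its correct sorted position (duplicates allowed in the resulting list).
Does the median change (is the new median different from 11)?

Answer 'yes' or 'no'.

Old median = 11
Insert x = 11
New median = 11
Changed? no

Answer: no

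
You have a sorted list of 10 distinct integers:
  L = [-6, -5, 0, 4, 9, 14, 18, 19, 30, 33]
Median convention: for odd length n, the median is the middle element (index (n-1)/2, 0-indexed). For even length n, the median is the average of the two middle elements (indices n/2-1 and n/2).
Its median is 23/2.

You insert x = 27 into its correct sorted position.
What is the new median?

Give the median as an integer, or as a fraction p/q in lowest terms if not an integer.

Answer: 14

Derivation:
Old list (sorted, length 10): [-6, -5, 0, 4, 9, 14, 18, 19, 30, 33]
Old median = 23/2
Insert x = 27
Old length even (10). Middle pair: indices 4,5 = 9,14.
New length odd (11). New median = single middle element.
x = 27: 8 elements are < x, 2 elements are > x.
New sorted list: [-6, -5, 0, 4, 9, 14, 18, 19, 27, 30, 33]
New median = 14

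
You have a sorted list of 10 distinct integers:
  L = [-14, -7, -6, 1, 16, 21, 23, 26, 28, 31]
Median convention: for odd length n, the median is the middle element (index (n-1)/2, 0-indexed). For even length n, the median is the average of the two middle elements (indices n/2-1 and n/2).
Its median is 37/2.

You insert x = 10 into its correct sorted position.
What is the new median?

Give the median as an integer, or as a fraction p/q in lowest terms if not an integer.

Old list (sorted, length 10): [-14, -7, -6, 1, 16, 21, 23, 26, 28, 31]
Old median = 37/2
Insert x = 10
Old length even (10). Middle pair: indices 4,5 = 16,21.
New length odd (11). New median = single middle element.
x = 10: 4 elements are < x, 6 elements are > x.
New sorted list: [-14, -7, -6, 1, 10, 16, 21, 23, 26, 28, 31]
New median = 16

Answer: 16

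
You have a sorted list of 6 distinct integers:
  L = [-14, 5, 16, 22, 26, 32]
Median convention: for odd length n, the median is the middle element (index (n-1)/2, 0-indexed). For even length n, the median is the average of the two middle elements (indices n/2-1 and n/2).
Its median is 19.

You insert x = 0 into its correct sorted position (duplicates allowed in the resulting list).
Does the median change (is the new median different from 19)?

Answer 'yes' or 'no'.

Old median = 19
Insert x = 0
New median = 16
Changed? yes

Answer: yes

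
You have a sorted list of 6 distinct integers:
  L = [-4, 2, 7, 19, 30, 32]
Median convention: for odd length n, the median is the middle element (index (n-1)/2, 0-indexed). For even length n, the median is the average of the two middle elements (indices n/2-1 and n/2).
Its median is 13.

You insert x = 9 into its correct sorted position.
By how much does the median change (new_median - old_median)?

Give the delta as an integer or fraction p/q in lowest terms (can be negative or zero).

Answer: -4

Derivation:
Old median = 13
After inserting x = 9: new sorted = [-4, 2, 7, 9, 19, 30, 32]
New median = 9
Delta = 9 - 13 = -4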